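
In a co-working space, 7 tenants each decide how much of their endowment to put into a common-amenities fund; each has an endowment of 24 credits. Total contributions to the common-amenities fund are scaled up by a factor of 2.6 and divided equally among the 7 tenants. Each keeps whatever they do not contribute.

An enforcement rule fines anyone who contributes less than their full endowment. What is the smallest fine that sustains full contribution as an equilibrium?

Given the others contribute fully, the best deviation is to contribute 0 (any partial contribution still incurs the fine and gives up units whose private return 0.3714 is below 1).
Deviating from 24 to 0 saves 24 credits but forfeits the deviator's share of the drop in the common-amenities fund: 2.6/7 × 24 = 8.91.
So the deviation gain is 24 − 8.91 = 15.09, and the fine must be at least 15.09 credits to wipe it out.

15.09 credits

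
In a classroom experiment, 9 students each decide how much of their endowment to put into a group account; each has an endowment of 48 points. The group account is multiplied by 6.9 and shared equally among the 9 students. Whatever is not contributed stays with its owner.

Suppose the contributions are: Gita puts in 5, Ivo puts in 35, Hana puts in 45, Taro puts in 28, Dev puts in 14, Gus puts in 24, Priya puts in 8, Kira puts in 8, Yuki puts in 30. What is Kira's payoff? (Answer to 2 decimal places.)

191.03 points

Total contributed: 5 + 35 + 45 + 28 + 14 + 24 + 8 + 8 + 30 = 197.
Each receives 6.9 × 197 / 9 = 151.03 from the group account.
Kira keeps 48 − 8 = 40, so Kira's payoff is 40 + 151.03 = 191.03.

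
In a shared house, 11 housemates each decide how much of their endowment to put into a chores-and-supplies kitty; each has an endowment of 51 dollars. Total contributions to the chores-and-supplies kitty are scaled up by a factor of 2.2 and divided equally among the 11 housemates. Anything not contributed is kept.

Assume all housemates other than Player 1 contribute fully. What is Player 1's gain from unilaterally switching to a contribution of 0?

40.80 dollars

Switching from a contribution of 51 to 0 lets Player 1 keep an extra 51 dollars, but lowers the chores-and-supplies kitty by 51, which costs Player 1 their own share of that drop: 2.2/11 × 51 = 10.20.
Net gain = 51 − 10.20 = 40.80. The private return per contributed unit (0.2000) is below 1, so free-riding is indeed the best response regardless of what the others do.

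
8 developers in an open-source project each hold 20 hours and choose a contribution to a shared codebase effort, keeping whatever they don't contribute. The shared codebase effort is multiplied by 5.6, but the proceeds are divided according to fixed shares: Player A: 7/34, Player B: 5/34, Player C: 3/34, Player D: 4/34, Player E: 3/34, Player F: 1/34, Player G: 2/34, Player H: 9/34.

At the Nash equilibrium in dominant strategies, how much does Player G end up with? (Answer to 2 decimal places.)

Each unit j contributes comes back to j as 5.6 × (j's share), so j prefers to contribute only if that share exceeds 1/5.6 = 0.1786; otherwise keeping the unit dominates.
Player A and Player H are above the threshold, contributing 20 each; the remaining 6 contribute 0. Total contributed: 40.
Player G keeps 20 and receives 5.6 × 40 × 2/34 = 13.18 from the shared codebase effort, for a payoff of 33.18.

33.18 hours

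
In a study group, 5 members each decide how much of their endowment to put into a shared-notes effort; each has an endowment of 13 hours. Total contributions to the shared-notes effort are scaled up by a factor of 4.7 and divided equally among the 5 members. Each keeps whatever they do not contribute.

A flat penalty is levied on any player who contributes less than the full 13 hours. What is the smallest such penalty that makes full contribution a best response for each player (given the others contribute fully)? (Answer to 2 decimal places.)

Given the others contribute fully, the best deviation is to contribute 0 (any partial contribution still incurs the fine and gives up units whose private return 0.9400 is below 1).
Deviating from 13 to 0 saves 13 hours but forfeits the deviator's share of the drop in the shared-notes effort: 4.7/5 × 13 = 12.22.
So the deviation gain is 13 − 12.22 = 0.78, and the fine must be at least 0.78 hours to wipe it out.

0.78 hours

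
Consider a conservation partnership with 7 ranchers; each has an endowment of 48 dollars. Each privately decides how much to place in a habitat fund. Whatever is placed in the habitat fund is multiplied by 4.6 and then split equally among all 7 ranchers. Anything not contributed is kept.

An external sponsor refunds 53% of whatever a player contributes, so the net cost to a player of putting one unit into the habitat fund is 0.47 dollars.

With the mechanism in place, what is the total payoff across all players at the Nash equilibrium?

1723.68 dollars

Under the mechanism each unit contributed yields (4.6/7) / 0.47 = 1.3982 back to its contributor per unit of net cost, which exceeds 1, making full contribution the dominant choice for everyone.
So the Nash equilibrium is full contribution by all 7; the group earns 7 × (48 × 0.53 + 4.6 × 48) = 1723.68.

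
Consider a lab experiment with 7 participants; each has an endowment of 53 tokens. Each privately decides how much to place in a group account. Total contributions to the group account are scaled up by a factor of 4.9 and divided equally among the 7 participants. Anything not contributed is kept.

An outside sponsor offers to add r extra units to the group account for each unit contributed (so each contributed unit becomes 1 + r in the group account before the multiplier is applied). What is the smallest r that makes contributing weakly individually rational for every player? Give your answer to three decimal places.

0.429

With matching at rate r, one contributed unit becomes (1 + r) in the group account and returns 4.9 × (1 + r) / 7 to the contributor.
Setting this equal to 1: 1 + r = 7/4.9 = 1.4286.
So the minimum matching rate is r = 1.4286 − 1 = 0.429.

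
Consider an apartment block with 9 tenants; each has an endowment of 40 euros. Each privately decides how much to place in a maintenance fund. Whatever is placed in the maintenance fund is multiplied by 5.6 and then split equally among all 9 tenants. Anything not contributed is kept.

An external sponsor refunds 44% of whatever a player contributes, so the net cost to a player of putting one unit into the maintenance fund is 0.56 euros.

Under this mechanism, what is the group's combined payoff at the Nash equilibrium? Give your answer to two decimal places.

2174.40 euros

Under the mechanism each unit contributed yields (5.6/9) / 0.56 = 1.1111 back to its contributor per unit of net cost, which exceeds 1, making full contribution the dominant choice for everyone.
At the Nash equilibrium everyone contributes 40. Group total payoff = 9 × (40 × 0.44 + 5.6 × 40) = 2174.40.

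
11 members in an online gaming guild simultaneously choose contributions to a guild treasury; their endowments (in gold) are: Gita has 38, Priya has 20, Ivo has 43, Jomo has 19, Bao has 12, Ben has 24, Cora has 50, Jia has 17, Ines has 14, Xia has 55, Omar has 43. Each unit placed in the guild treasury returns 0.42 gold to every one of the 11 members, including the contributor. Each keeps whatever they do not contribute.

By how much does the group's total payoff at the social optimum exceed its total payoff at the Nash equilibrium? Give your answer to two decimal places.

The private return per contributed unit is 0.42 < 1 for everyone, so the Nash equilibrium is zero contribution and the group total is Σ E_j = 38 + 20 + 43 + 19 + 12 + 24 + 50 + 17 + 14 + 55 + 43 = 335.
Each contributed unit returns 4.620 to the group, so the social optimum is full contribution by everyone: group total = 4.620 × 335 = 1547.70.
Efficiency loss = (4.620 − 1) × 335 = 1212.70.

1212.70 gold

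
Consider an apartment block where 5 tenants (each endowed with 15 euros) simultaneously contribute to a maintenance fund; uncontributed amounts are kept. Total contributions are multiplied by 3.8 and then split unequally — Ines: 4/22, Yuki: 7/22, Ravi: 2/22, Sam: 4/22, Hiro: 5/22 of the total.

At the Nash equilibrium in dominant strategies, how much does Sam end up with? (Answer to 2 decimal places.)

For player j, contributing a unit is worthwhile iff 3.8 × (j's share) ≥ 1, i.e. iff j's share is at least 0.2632.
Yuki alone (share 7/22) is above the threshold, contributing 15; the remaining 4 contribute 0. Total contributed: 15.
Sam keeps 15 and receives 3.8 × 15 × 4/22 = 10.36 from the maintenance fund, for a payoff of 25.36.

25.36 euros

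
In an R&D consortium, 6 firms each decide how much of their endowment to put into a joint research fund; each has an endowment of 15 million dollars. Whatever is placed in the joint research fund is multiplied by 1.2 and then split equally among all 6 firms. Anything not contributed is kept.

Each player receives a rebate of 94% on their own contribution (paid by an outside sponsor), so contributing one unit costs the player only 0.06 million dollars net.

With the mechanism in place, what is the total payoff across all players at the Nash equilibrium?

Under the mechanism each unit contributed yields (1.2/6) / 0.06 = 3.3333 back to its contributor per unit of net cost, which exceeds 1, making full contribution the dominant choice for everyone.
At the Nash equilibrium everyone contributes 15. Group total payoff = 6 × (15 × 0.94 + 1.2 × 15) = 192.60.

192.60 million dollars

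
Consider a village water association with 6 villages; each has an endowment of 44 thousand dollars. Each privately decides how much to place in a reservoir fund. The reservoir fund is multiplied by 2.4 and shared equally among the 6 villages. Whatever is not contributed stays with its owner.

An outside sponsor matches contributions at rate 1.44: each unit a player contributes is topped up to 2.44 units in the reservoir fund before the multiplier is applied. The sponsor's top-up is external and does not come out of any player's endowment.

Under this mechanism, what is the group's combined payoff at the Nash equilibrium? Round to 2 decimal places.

Even with the mechanism, each unit contributed returns only 2.4 × 2.44 / 6 = 0.9760 per unit of net cost, so contributing nothing is still dominant.
At the Nash equilibrium no one contributes; group total payoff = 6 × 44 = 264.

264.00 thousand dollars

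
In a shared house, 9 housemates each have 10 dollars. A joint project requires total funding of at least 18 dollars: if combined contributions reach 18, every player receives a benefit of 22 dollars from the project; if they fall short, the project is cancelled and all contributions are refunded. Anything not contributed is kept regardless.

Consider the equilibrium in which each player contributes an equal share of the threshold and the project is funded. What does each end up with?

Equal share of the threshold: 18/9 = 2.
At this profile no one gains by cutting their contribution: any cut drops the total below 18, the project is cancelled, contributions are refunded, and the deviator ends with 10, which is less than 10 − 2 + 22 = 30. Contributing more than 2 just wastes the excess. So contributing exactly 2 is a best response.
Each player's payoff: 10 − 2 + 22 = 30.

30 dollars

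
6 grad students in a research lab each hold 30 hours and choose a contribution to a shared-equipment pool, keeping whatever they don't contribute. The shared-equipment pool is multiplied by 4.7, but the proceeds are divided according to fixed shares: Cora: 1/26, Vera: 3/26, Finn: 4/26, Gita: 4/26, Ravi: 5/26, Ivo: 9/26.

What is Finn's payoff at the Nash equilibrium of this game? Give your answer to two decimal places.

51.69 hours

Each unit j contributes comes back to j as 4.7 × (j's share), so j prefers to contribute only if that share exceeds 1/4.7 = 0.2128; otherwise keeping the unit dominates.
Only Ivo (9/26) clears that bar, contributing 30; the remaining 5 contribute 0. Total contributed: 30.
Finn keeps 30 and receives 4.7 × 30 × 4/26 = 21.69 from the shared-equipment pool, for a payoff of 51.69.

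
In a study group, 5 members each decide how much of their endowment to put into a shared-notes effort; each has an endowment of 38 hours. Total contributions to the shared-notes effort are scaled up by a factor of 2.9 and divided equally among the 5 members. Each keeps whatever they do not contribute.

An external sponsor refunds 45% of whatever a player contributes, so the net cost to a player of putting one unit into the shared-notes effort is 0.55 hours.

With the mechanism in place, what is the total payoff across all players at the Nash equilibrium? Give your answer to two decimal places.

636.50 hours

Under the mechanism each unit contributed yields (2.9/5) / 0.55 = 1.0545 back to its contributor per unit of net cost, which exceeds 1, making full contribution the dominant choice for everyone.
So the Nash equilibrium is full contribution by all 5; the group earns 5 × (38 × 0.45 + 2.9 × 38) = 636.50.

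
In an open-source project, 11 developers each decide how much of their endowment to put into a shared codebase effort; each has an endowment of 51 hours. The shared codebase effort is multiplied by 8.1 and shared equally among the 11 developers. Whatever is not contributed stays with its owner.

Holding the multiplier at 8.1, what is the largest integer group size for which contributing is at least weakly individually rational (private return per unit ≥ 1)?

8

Private return per unit is 8.1/(group size), which is ≥ 1 whenever the group size is ≤ 8.1.
The largest such integer is 8.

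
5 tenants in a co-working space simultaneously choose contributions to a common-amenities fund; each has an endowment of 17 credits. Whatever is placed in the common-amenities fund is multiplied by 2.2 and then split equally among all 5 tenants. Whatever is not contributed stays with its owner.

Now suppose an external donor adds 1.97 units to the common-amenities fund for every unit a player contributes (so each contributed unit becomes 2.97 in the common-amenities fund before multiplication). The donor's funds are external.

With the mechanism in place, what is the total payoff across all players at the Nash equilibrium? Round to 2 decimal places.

The effective private return per unit is now 2.2 × 2.97 / 5 = 1.3068 > 1, so every player's dominant strategy flips to full contribution.
At the Nash equilibrium everyone contributes 17. Group total payoff = 2.2 × 2.97 × 85 = 555.39.

555.39 credits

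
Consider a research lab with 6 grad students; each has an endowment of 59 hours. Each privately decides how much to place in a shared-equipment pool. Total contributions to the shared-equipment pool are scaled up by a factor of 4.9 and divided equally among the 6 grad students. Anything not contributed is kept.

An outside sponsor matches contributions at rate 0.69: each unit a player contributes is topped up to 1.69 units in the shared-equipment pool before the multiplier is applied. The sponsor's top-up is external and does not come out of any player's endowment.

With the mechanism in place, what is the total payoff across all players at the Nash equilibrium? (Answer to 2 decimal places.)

2931.47 hours

Under the mechanism each unit contributed yields 4.9 × 1.69 / 6 = 1.3802 back to its contributor per unit of net cost, which exceeds 1, making full contribution the dominant choice for everyone.
At the Nash equilibrium everyone contributes 59. Group total payoff = 4.9 × 1.69 × 354 = 2931.47.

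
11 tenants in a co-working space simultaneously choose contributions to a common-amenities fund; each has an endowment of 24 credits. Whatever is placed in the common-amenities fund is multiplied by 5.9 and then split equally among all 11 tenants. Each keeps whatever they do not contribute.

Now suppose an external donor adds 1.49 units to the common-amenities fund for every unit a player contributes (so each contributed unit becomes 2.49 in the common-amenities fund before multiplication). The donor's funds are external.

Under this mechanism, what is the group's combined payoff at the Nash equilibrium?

With the mechanism, a contributed unit returns 5.9 × 2.49 / 11 = 1.3355 per unit of net cost to the contributor — now above 1 — so contributing fully is weakly dominant for every player.
At the Nash equilibrium everyone contributes 24. Group total payoff = 5.9 × 2.49 × 264 = 3878.42.

3878.42 credits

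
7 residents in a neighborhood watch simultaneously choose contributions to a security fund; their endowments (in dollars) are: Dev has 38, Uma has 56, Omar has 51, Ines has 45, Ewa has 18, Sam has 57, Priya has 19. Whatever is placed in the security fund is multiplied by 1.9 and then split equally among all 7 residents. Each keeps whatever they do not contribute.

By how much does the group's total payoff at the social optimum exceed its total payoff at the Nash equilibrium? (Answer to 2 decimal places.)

The private return per contributed unit is 1.9/7 = 0.2714 < 1 for every player regardless of endowment, so the Nash equilibrium is zero contribution and the group total is Σ E_j = 38 + 56 + 51 + 45 + 18 + 57 + 19 = 284.
Each contributed unit returns 1.900 to the group, so the social optimum is full contribution by everyone: group total = 1.900 × 284 = 539.60.
Efficiency loss = (1.900 − 1) × 284 = 255.60.

255.60 dollars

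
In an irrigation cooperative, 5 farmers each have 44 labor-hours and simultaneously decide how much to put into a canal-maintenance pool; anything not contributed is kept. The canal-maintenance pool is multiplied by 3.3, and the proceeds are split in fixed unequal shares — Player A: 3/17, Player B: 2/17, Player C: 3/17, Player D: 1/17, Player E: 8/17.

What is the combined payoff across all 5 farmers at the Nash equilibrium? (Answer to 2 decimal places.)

321.20 labor-hours

A player with share s gets back 3.3·s per unit contributed, so full contribution is dominant for anyone with s > 1/3.3 = 0.3030 and zero contribution is dominant for anyone below.
Player E alone (share 8/17) is above the threshold, contributing 44; the remaining 4 contribute 0. Total contributed: 44.
The canal-maintenance pool pays out 3.3 × 44 = 145.20 in total (split across the unequal shares, but the aggregate is all that matters for the group sum).
The 4 free-riders keep 44 each, adding 176. Group total = 176 + 145.20 = 321.20.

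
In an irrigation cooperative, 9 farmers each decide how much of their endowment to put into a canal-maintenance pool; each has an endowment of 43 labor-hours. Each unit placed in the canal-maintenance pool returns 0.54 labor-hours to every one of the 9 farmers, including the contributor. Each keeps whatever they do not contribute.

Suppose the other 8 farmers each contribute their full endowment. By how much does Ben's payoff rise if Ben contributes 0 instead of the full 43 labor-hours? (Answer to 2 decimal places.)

Switching from a contribution of 43 to 0 lets Ben keep an extra 43 labor-hours, but lowers the canal-maintenance pool by 43, which costs Ben their own share of that drop: 0.54 × 43 = 23.22.
Net gain = 43 − 23.22 = 19.78. The private return per contributed unit (0.54) is below 1, so free-riding is indeed the best response regardless of what the others do.

19.78 labor-hours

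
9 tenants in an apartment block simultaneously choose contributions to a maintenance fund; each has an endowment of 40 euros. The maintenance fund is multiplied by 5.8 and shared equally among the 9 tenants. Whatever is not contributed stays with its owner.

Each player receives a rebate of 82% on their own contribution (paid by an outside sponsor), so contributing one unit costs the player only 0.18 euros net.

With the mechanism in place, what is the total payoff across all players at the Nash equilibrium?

2383.20 euros

The effective private return per unit is now (5.8/9) / 0.18 = 3.5802 > 1, so every player's dominant strategy flips to full contribution.
At the Nash equilibrium everyone contributes 40. Group total payoff = 9 × (40 × 0.82 + 5.8 × 40) = 2383.20.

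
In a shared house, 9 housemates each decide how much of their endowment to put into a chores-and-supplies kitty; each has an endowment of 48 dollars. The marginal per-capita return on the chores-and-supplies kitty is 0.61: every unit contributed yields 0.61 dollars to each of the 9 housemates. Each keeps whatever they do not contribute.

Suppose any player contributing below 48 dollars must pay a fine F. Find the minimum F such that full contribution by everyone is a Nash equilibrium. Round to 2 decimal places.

18.72 dollars

Given the others contribute fully, the best deviation is to contribute 0 (any partial contribution still incurs the fine and gives up units whose private return 0.61 is below 1).
Deviating from 48 to 0 saves 48 dollars but forfeits the deviator's share of the drop in the chores-and-supplies kitty: 0.61 × 48 = 29.28.
So the deviation gain is 48 − 29.28 = 18.72, and the fine must be at least 18.72 dollars to wipe it out.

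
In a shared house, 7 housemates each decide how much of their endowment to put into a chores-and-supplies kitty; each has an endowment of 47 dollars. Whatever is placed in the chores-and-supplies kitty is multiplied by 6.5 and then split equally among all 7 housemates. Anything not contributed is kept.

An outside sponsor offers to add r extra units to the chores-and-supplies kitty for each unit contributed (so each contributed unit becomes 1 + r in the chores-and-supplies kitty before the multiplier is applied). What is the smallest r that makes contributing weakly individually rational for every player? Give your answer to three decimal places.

0.077

With matching at rate r, one contributed unit becomes (1 + r) in the chores-and-supplies kitty and returns 6.5 × (1 + r) / 7 to the contributor.
Setting this equal to 1: 1 + r = 7/6.5 = 1.0769.
So the minimum matching rate is r = 1.0769 − 1 = 0.077.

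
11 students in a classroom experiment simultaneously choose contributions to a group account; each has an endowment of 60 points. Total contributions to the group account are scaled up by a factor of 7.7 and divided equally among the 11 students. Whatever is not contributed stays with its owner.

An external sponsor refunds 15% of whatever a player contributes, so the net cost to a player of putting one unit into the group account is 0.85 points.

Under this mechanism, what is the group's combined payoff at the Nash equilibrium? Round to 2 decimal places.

With the mechanism, a contributed unit returns (7.7/11) / 0.85 = 0.8235 per unit of net cost — still below 1 — so contributing 0 remains dominant for every player.
Everyone keeps their endowment and the group total is 11 × 60 = 660.

660.00 points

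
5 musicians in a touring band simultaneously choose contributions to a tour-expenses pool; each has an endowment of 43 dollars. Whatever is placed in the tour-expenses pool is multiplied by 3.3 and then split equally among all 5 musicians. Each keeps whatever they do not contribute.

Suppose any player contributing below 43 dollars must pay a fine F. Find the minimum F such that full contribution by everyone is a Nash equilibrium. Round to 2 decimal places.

14.62 dollars

Given the others contribute fully, the best deviation is to contribute 0 (any partial contribution still incurs the fine and gives up units whose private return 0.6600 is below 1).
Deviating from 43 to 0 saves 43 dollars but forfeits the deviator's share of the drop in the tour-expenses pool: 3.3/5 × 43 = 28.38.
So the deviation gain is 43 − 28.38 = 14.62, and the fine must be at least 14.62 dollars to wipe it out.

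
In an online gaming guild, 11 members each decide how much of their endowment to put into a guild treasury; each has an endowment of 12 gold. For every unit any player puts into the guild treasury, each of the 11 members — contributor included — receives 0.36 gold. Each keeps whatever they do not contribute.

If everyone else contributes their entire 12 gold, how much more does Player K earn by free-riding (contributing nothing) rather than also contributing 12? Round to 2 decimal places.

7.68 gold

Switching from a contribution of 12 to 0 lets Player K keep an extra 12 gold, but lowers the guild treasury by 12, which costs Player K their own share of that drop: 0.36 × 12 = 4.32.
Net gain = 12 − 4.32 = 7.68. The private return per contributed unit (0.36) is below 1, so free-riding is indeed the best response regardless of what the others do.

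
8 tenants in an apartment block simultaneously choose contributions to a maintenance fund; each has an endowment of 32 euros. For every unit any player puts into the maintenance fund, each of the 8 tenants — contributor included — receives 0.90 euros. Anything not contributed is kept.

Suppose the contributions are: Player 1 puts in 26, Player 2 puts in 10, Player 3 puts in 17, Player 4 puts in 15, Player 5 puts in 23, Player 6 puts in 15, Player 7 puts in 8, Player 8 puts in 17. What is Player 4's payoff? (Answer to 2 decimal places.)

134.90 euros

Total contributed: 26 + 10 + 17 + 15 + 23 + 15 + 8 + 17 = 131.
Each receives 0.90 × 131 = 117.90 from the maintenance fund.
Player 4 keeps 32 − 15 = 17, so Player 4's payoff is 17 + 117.90 = 134.90.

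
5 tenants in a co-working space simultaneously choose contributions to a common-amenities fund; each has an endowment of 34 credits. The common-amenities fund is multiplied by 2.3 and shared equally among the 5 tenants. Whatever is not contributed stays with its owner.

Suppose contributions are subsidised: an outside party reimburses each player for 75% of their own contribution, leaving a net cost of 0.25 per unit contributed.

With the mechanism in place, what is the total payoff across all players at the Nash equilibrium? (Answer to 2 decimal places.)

Under the mechanism each unit contributed yields (2.3/5) / 0.25 = 1.8400 back to its contributor per unit of net cost, which exceeds 1, making full contribution the dominant choice for everyone.
At the Nash equilibrium everyone contributes 34. Group total payoff = 5 × (34 × 0.75 + 2.3 × 34) = 518.50.

518.50 credits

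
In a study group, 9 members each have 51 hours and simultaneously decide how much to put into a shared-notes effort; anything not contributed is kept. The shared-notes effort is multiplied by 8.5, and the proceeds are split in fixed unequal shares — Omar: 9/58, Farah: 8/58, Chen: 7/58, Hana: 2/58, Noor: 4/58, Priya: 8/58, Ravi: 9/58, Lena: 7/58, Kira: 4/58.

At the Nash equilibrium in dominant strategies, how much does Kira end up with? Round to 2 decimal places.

Player j's private return per contributed unit is 8.5 × (j's share). Contributing is weakly dominant for j when that share is at least 1/8.5 = 0.1176, and contributing 0 is dominant otherwise.
Omar, Farah, Chen, Priya, Ravi and Lena are above the threshold, contributing 51 each; the remaining 3 contribute 0. Total contributed: 306.
Kira keeps 51 and receives 8.5 × 306 × 4/58 = 179.38 from the shared-notes effort, for a payoff of 230.38.

230.38 hours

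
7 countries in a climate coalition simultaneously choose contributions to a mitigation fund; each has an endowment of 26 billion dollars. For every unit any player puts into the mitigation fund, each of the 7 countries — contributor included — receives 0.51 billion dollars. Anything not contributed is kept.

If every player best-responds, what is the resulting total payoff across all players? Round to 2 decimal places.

The private return per contributed unit is 0.51 < 1, so contributing 0 is dominant for every player. At the Nash equilibrium everyone keeps their 26, and the group total is 7 × 26 = 182.

182.00 billion dollars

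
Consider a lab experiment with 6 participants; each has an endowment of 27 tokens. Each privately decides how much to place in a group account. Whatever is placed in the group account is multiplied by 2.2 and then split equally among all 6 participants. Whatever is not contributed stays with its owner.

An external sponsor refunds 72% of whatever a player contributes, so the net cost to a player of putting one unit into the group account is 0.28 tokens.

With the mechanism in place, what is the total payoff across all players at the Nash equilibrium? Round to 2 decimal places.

473.04 tokens

Under the mechanism each unit contributed yields (2.2/6) / 0.28 = 1.3095 back to its contributor per unit of net cost, which exceeds 1, making full contribution the dominant choice for everyone.
At the Nash equilibrium everyone contributes 27. Group total payoff = 6 × (27 × 0.72 + 2.2 × 27) = 473.04.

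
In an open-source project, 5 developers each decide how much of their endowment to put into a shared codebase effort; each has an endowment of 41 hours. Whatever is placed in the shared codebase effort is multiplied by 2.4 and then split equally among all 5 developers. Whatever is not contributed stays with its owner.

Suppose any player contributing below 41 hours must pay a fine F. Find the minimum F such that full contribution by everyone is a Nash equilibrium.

21.32 hours

Given the others contribute fully, the best deviation is to contribute 0 (any partial contribution still incurs the fine and gives up units whose private return 0.4800 is below 1).
Deviating from 41 to 0 saves 41 hours but forfeits the deviator's share of the drop in the shared codebase effort: 2.4/5 × 41 = 19.68.
So the deviation gain is 41 − 19.68 = 21.32, and the fine must be at least 21.32 hours to wipe it out.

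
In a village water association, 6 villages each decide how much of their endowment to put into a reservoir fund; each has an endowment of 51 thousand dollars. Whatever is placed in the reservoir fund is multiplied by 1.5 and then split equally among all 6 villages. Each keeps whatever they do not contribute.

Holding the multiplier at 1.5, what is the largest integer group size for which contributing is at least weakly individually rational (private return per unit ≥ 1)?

Private return per unit is 1.5/(group size), which is ≥ 1 whenever the group size is ≤ 1.5.
The largest such integer is 1.

1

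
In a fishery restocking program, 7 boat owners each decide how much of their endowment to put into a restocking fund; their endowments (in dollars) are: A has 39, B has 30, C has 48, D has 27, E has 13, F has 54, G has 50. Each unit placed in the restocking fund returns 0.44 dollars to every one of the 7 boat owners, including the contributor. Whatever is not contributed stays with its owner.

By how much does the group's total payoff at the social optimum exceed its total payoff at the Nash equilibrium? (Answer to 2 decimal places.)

542.88 dollars

The private return per contributed unit is 0.44 < 1 for everyone, so the Nash equilibrium is zero contribution and the group total is Σ E_j = 39 + 30 + 48 + 27 + 13 + 54 + 50 = 261.
Each contributed unit returns 3.080 to the group, so the social optimum is full contribution by everyone: group total = 3.080 × 261 = 803.88.
Efficiency loss = (3.080 − 1) × 261 = 542.88.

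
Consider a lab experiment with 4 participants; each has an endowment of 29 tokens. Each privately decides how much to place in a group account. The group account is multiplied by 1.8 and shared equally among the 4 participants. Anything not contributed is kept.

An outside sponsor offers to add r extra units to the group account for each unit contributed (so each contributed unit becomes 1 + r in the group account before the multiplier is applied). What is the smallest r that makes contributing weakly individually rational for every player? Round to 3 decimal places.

With matching at rate r, one contributed unit becomes (1 + r) in the group account and returns 1.8 × (1 + r) / 4 to the contributor.
Setting this equal to 1: 1 + r = 4/1.8 = 2.2222.
So the minimum matching rate is r = 2.2222 − 1 = 1.222.

1.222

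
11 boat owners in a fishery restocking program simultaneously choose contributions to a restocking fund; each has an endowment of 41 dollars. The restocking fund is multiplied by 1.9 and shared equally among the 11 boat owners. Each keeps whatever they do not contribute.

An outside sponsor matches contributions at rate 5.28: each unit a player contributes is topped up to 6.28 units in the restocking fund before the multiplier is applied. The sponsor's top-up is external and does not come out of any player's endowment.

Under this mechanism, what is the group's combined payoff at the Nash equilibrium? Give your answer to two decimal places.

5381.33 dollars

With the mechanism, a contributed unit returns 1.9 × 6.28 / 11 = 1.0847 per unit of net cost to the contributor — now above 1 — so contributing fully is weakly dominant for every player.
At the Nash equilibrium everyone contributes 41. Group total payoff = 1.9 × 6.28 × 451 = 5381.33.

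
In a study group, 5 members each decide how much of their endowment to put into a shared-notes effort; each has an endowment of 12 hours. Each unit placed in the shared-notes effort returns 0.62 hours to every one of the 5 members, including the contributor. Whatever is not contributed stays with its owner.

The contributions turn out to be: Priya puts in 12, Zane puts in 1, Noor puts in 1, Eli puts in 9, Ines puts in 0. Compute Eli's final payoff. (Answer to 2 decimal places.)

Total contributed: 12 + 1 + 1 + 9 + 0 = 23.
Each receives 0.62 × 23 = 14.26 from the shared-notes effort.
Eli keeps 12 − 9 = 3, so Eli's payoff is 3 + 14.26 = 17.26.

17.26 hours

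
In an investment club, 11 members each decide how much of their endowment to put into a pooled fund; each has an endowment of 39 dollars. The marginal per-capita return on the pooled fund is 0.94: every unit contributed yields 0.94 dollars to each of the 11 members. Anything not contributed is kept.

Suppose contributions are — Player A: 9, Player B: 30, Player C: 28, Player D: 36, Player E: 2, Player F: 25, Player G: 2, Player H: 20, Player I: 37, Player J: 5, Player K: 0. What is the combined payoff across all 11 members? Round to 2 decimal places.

Total contributed: 9 + 30 + 28 + 36 + 2 + 25 + 2 + 20 + 37 + 5 + 0 = 194; total kept: 11 × 39 − 194 = 235.
The pooled fund pays out 0.94 × 11 × 194 = 2005.96 in aggregate.
Group total = 235 + 2005.96 = 2240.96.

2240.96 dollars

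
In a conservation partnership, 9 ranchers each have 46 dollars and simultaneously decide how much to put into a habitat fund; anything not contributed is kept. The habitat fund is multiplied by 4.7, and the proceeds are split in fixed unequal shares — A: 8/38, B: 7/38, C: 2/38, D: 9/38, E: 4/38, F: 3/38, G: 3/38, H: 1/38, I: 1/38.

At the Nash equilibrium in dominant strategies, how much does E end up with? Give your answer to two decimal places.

68.76 dollars

Each unit j contributes comes back to j as 4.7 × (j's share), so j prefers to contribute only if that share exceeds 1/4.7 = 0.2128; otherwise keeping the unit dominates.
The only share above 0.2128 is D's 9/38, contributing 46; the remaining 8 contribute 0. Total contributed: 46.
E keeps 46 and receives 4.7 × 46 × 4/38 = 22.76 from the habitat fund, for a payoff of 68.76.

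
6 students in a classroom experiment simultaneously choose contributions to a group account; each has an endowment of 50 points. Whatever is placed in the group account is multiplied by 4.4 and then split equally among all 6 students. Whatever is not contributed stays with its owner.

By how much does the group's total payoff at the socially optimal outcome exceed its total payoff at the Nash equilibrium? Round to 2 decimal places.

Each contributed unit returns 4.4/6 = 0.7333 to its contributor — below 1 — so contributing 0 is dominant for every player. At the Nash equilibrium everyone keeps their 50, and the group total is 6 × 50 = 300.
Each contributed unit returns 4.400 to the group as a whole (0.7333 to each of 6 players), which exceeds 1, so the social optimum is full contribution: group total = 4.400 × 300 = 1320.00.
Efficiency loss = 1320.00 − 300 = 1020.00.

1020.00 points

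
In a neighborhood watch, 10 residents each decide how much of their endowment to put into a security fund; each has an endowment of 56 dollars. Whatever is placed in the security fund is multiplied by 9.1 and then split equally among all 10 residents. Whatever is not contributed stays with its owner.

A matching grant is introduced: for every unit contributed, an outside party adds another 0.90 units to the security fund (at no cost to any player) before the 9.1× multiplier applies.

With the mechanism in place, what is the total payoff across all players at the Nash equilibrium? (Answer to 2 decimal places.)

9682.40 dollars

Under the mechanism each unit contributed yields 9.1 × 1.90 / 10 = 1.7290 back to its contributor per unit of net cost, which exceeds 1, making full contribution the dominant choice for everyone.
At the Nash equilibrium everyone contributes 56. Group total payoff = 9.1 × 1.90 × 560 = 9682.40.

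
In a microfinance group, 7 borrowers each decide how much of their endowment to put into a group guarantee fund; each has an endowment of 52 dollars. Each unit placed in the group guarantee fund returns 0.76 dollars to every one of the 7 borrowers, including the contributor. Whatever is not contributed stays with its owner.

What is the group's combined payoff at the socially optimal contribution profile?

1936.48 dollars

Each contributed unit returns 5.320 to the group as a whole (0.76 to each of 7 players), which exceeds 1, so the social optimum is full contribution: group total = 5.320 × 364 = 1936.48.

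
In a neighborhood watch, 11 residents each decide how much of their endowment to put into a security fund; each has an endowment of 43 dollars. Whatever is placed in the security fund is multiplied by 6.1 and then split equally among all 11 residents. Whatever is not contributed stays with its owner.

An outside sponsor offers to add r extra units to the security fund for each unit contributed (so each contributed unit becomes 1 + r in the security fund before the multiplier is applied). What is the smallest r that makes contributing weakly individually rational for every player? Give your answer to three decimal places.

0.803

With matching at rate r, one contributed unit becomes (1 + r) in the security fund and returns 6.1 × (1 + r) / 11 to the contributor.
Setting this equal to 1: 1 + r = 11/6.1 = 1.8033.
So the minimum matching rate is r = 1.8033 − 1 = 0.803.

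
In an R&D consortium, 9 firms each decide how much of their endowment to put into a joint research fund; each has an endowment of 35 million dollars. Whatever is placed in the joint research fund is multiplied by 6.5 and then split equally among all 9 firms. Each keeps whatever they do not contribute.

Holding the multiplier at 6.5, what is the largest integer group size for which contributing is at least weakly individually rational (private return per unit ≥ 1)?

6

Private return per unit is 6.5/(group size), which is ≥ 1 whenever the group size is ≤ 6.5.
The largest such integer is 6.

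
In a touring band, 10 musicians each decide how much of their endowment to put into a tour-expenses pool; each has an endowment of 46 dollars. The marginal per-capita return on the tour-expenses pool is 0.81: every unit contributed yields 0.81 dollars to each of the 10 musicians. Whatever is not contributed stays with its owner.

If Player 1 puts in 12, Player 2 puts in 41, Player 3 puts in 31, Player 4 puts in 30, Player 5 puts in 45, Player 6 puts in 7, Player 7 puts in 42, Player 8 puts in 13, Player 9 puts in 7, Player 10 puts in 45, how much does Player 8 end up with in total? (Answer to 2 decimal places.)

Total contributed: 12 + 41 + 31 + 30 + 45 + 7 + 42 + 13 + 7 + 45 = 273.
Each receives 0.81 × 273 = 221.13 from the tour-expenses pool.
Player 8 keeps 46 − 13 = 33, so Player 8's payoff is 33 + 221.13 = 254.13.

254.13 dollars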